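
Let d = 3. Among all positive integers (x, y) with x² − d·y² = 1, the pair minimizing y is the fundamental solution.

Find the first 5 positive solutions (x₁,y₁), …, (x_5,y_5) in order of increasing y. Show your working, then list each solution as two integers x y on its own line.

2 1
7 4
26 15
97 56
362 209

[1; 1,2] for √3; ℓ=2 ⇒ convergent index 1
step 0: (1, 1)  from 1·(1,0) + (0,1)
step 1: (2, 1)  from 1·(1,1) + (1,0)
fundamental: x₁=2, y₁=1  (since 4 − 3·1 = 1)
(x_2, y_2) = (2·2 + 3·1·1, 2·1 + 1·2) = (7, 4)
(x_3, y_3) = (2·7 + 3·1·4, 2·4 + 1·7) = (26, 15)
(x_4, y_4) = (2·26 + 3·1·15, 2·15 + 1·26) = (97, 56)
(x_5, y_5) = (2·97 + 3·1·56, 2·56 + 1·97) = (362, 209)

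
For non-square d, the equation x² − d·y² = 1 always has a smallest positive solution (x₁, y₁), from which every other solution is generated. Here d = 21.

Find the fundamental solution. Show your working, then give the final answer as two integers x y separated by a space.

√21 → a₀=4, period (1,1,2,1,1,8); ℓ=6 even so k=5
k=0  a_k=4  p_k/q_k = 4/1
k=1  a_k=1  p_k/q_k = 5/1
k=2  a_k=1  p_k/q_k = 9/2
k=3  a_k=2  p_k/q_k = 23/5
k=4  a_k=1  p_k/q_k = 32/7
k=5  a_k=1  p_k/q_k = 55/12
fundamental: x₁=55, y₁=12  (since 3025 − 21·144 = 1)

55 12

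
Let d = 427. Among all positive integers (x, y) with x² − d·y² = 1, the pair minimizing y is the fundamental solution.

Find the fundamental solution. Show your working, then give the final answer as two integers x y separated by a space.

62 3

[20; 1,1,1,40] for √427; ℓ=4 ⇒ convergent index 3
k=0  a_k=20  p_k/q_k = 20/1
k=1  a_k=1  p_k/q_k = 21/1
k=2  a_k=1  p_k/q_k = 41/2
k=3  a_k=1  p_k/q_k = 62/3
(x₁, y₁) = (62, 3);  62² − 427·3² = 1 ✓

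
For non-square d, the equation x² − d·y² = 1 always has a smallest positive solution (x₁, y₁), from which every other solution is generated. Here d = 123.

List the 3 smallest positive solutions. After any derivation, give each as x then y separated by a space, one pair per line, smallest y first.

d=123: √d = [11; 11,22] (ℓ=2, even), read p_1/q_1
i=0: a=11 ⇒ p=11, q=1
i=1: a=11 ⇒ p=122, q=11
(x₁, y₁) = (122, 11);  122² − 123·11² = 1 ✓
(x_2, y_2) = (122·122 + 123·11·11, 122·11 + 11·122) = (29767, 2684)
(x_3, y_3) = (122·29767 + 123·11·2684, 122·2684 + 11·29767) = (7263026, 654885)

122 11
29767 2684
7263026 654885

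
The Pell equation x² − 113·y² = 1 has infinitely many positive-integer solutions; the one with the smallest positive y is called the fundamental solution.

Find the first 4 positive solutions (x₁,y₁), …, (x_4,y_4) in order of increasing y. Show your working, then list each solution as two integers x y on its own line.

1204353 113296
2900932297217 272896754976
6987493029899166849 657328051091107760
16830816386073401651890177 1583310020631184911403584

√113 = [10; 1,1,1,2,2,1,1,1,20, …], period ℓ=9 (odd) → k=17
step 0: (10, 1)  from 10·(1,0) + (0,1)
step 1: (11, 1)  from 1·(10,1) + (1,0)
…
step 3: (32, 3)  from 1·(21,2) + (11,1)
…
step 5: (202, 19)  from 2·(85,8) + (32,3)
step 6: (287, 27)  from 1·(202,19) + (85,8)
step 7: (489, 46)  from 1·(287,27) + (202,19)
…
step 9: (16009, 1506)  from 20·(776,73) + (489,46)
step 10: (16785, 1579)  from 1·(16009,1506) + (776,73)
step 11: (32794, 3085)  from 1·(16785,1579) + (16009,1506)
step 12: (49579, 4664)  from 1·(32794,3085) + (16785,1579)
…
step 14: (313483, 29490)  from 2·(131952,12413) + (49579,4664)
step 15: (445435, 41903)  from 1·(313483,29490) + (131952,12413)
step 16: (758918, 71393)  from 1·(445435,41903) + (313483,29490)
step 17: (1204353, 113296)  from 1·(758918,71393) + (445435,41903)
→ (1204353, 113296).  Check: 1204353²=1450466148609, 113·113296²=1450466148608, difference 1.
(x_2, y_2) = (1204353·1204353 + 113·113296·113296, 1204353·113296 + 113296·1204353) = (2900932297217, 272896754976)
(x_3, y_3) = (1204353·2900932297217 + 113·113296·272896754976, 1204353·272896754976 + 113296·2900932297217) = (6987493029899166849, 657328051091107760)
(x_4, y_4) = (1204353·6987493029899166849 + 113·113296·657328051091107760, 1204353·657328051091107760 + 113296·6987493029899166849) = (16830816386073401651890177, 1583310020631184911403584)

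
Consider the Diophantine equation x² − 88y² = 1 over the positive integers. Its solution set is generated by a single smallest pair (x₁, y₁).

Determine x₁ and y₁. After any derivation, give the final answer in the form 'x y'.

d=88: √d = [9; 2,1,1,1,2,18] (ℓ=6, even), read p_5/q_5
k=0  a_k=9  p_k/q_k = 9/1
…
k=3  a_k=1  p_k/q_k = 47/5
k=4  a_k=1  p_k/q_k = 75/8
k=5  a_k=2  p_k/q_k = 197/21
fundamental: x₁=197, y₁=21  (since 38809 − 88·441 = 1)

197 21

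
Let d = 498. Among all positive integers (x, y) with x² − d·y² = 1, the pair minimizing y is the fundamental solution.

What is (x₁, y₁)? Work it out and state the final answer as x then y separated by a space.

179777 8056

[22; 3,6,22,6,3,44] for √498; ℓ=6 ⇒ convergent index 5
step 0: (22, 1)  from 22·(1,0) + (0,1)
step 1: (67, 3)  from 3·(22,1) + (1,0)
step 2: (424, 19)  from 6·(67,3) + (22,1)
step 3: (9395, 421)  from 22·(424,19) + (67,3)
step 4: (56794, 2545)  from 6·(9395,421) + (424,19)
step 5: (179777, 8056)  from 3·(56794,2545) + (9395,421)
fundamental: x₁=179777, y₁=8056  (since 32319769729 − 498·64899136 = 1)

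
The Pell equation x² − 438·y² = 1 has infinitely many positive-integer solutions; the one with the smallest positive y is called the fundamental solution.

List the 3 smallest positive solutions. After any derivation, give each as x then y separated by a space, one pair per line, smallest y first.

293 14
171697 8204
100614149 4807530

√438 → a₀=20, period (1,12,1,40); ℓ=4 even so k=3
i=0: a=20 ⇒ p=20, q=1
i=1: a=1 ⇒ p=21, q=1
i=2: a=12 ⇒ p=272, q=13
i=3: a=1 ⇒ p=293, q=14
→ (293, 14).  Check: 293²=85849, 438·14²=85848, difference 1.
k=2:  x_2 = 293·293+438·14·14 = 171697,  y_2 = 293·14+14·293 = 8204
k=3:  x_3 = 293·171697+438·14·8204 = 100614149,  y_3 = 293·8204+14·171697 = 4807530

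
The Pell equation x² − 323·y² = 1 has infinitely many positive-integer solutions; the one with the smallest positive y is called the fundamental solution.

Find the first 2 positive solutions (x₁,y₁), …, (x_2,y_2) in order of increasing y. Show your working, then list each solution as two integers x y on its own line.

18 1
647 36

[17; 1,34] for √323; ℓ=2 ⇒ convergent index 1
k=0  a_k=17  p_k/q_k = 17/1
k=1  a_k=1  p_k/q_k = 18/1
(x₁, y₁) = (18, 1);  18² − 323·1² = 1 ✓
k=2:  x_2 = 18·18+323·1·1 = 647,  y_2 = 18·1+1·18 = 36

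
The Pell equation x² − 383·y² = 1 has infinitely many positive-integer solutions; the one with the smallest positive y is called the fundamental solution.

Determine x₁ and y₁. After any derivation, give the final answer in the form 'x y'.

18768 959

[19; 1,1,3,19,3,1,1,38] for √383; ℓ=8 ⇒ convergent index 7
k=0  a_k=19  p_k/q_k = 19/1
k=1  a_k=1  p_k/q_k = 20/1
k=2  a_k=1  p_k/q_k = 39/2
k=3  a_k=3  p_k/q_k = 137/7
k=4  a_k=19  p_k/q_k = 2642/135
k=5  a_k=3  p_k/q_k = 8063/412
k=6  a_k=1  p_k/q_k = 10705/547
k=7  a_k=1  p_k/q_k = 18768/959
→ (18768, 959).  Check: 18768²=352237824, 383·959²=352237823, difference 1.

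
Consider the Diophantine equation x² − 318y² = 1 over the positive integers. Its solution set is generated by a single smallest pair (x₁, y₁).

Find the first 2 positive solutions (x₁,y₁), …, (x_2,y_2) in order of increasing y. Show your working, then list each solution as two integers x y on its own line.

107 6
22897 1284

√318 = [17; 1,4,1,34, …], period ℓ=4 (even) → k=3
a_0=17:  p_0=17·1+0=17,  q_0=17·0+1=1
a_1=1:  p_1=1·17+1=18,  q_1=1·1+0=1
a_2=4:  p_2=4·18+17=89,  q_2=4·1+1=5
a_3=1:  p_3=1·89+18=107,  q_3=1·5+1=6
→ (107, 6).  Check: 107²=11449, 318·6²=11448, difference 1.
n=2: (107,6)∘(107,6) = (107·107+318·6·6, 107·6+6·107) = (22897,1284)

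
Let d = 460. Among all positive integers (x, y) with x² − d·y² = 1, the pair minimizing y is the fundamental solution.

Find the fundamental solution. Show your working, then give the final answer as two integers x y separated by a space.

√460 = [21; 2,4,3,1,2,10,2,1,3,4,2,42, …], period ℓ=12 (even) → k=11
k=0  a_k=21  p_k/q_k = 21/1
…
k=2  a_k=4  p_k/q_k = 193/9
k=3  a_k=3  p_k/q_k = 622/29
…
k=5  a_k=2  p_k/q_k = 2252/105
k=6  a_k=10  p_k/q_k = 23335/1088
k=7  a_k=2  p_k/q_k = 48922/2281
k=8  a_k=1  p_k/q_k = 72257/3369
k=9  a_k=3  p_k/q_k = 265693/12388
k=10  a_k=4  p_k/q_k = 1135029/52921
k=11  a_k=2  p_k/q_k = 2535751/118230
→ (2535751, 118230).  Check: 2535751²=6430033134001, 460·118230²=6430033134000, difference 1.

2535751 118230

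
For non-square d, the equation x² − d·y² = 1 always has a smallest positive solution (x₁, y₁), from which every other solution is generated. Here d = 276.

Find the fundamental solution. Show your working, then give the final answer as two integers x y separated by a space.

d=276: √d = [16; 1,1,1,1,2,2,2,1,1,1,1,32] (ℓ=12, even), read p_11/q_11
i=0: a=16 ⇒ p=16, q=1
i=1: a=1 ⇒ p=17, q=1
i=2: a=1 ⇒ p=33, q=2
…
i=5: a=2 ⇒ p=216, q=13
i=6: a=2 ⇒ p=515, q=31
i=7: a=2 ⇒ p=1246, q=75
…
i=10: a=1 ⇒ p=4768, q=287
i=11: a=1 ⇒ p=7775, q=468
→ (7775, 468).  Check: 7775²=60450625, 276·468²=60450624, difference 1.

7775 468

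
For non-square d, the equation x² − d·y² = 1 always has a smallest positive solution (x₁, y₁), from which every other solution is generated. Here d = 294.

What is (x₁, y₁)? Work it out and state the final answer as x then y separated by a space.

4801 280

[17; 6,1,4,1,6,34] for √294; ℓ=6 ⇒ convergent index 5
k=0  a_k=17  p_k/q_k = 17/1
k=1  a_k=6  p_k/q_k = 103/6
k=2  a_k=1  p_k/q_k = 120/7
k=3  a_k=4  p_k/q_k = 583/34
k=4  a_k=1  p_k/q_k = 703/41
k=5  a_k=6  p_k/q_k = 4801/280
fundamental: x₁=4801, y₁=280  (since 23049601 − 294·78400 = 1)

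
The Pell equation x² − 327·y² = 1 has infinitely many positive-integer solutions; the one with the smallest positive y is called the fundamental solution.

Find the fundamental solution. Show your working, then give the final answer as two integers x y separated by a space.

[18; 12,36] for √327; ℓ=2 ⇒ convergent index 1
i=0: a=18 ⇒ p=18, q=1
i=1: a=12 ⇒ p=217, q=12
→ (217, 12).  Check: 217²=47089, 327·12²=47088, difference 1.

217 12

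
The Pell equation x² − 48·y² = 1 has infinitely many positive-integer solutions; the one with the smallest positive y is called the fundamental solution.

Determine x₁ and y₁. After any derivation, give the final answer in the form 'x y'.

7 1

[6; 1,12] for √48; ℓ=2 ⇒ convergent index 1
i=0: a=6 ⇒ p=6, q=1
i=1: a=1 ⇒ p=7, q=1
(x₁, y₁) = (7, 1);  7² − 48·1² = 1 ✓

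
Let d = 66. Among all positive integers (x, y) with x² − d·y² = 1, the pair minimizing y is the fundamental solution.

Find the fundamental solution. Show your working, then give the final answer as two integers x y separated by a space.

d=66: √d = [8; 8,16] (ℓ=2, even), read p_1/q_1
i=0: a=8 ⇒ p=8, q=1
i=1: a=8 ⇒ p=65, q=8
fundamental: x₁=65, y₁=8  (since 4225 − 66·64 = 1)

65 8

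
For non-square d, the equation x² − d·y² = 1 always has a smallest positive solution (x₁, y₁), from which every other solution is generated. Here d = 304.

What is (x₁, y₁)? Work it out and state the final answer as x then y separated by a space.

√304 = [17; 2,3,2,1,1,1,1,1,2,3,2,34, …], period ℓ=12 (even) → k=11
k=0  a_k=17  p_k/q_k = 17/1
…
k=2  a_k=3  p_k/q_k = 122/7
k=3  a_k=2  p_k/q_k = 279/16
…
k=5  a_k=1  p_k/q_k = 680/39
k=6  a_k=1  p_k/q_k = 1081/62
…
k=8  a_k=1  p_k/q_k = 2842/163
…
k=10  a_k=3  p_k/q_k = 25177/1444
k=11  a_k=2  p_k/q_k = 57799/3315
fundamental: x₁=57799, y₁=3315  (since 3340724401 − 304·10989225 = 1)

57799 3315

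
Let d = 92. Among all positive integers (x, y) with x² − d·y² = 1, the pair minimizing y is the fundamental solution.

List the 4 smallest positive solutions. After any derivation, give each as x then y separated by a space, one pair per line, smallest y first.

[9; 1,1,2,4,2,1,1,18] for √92; ℓ=8 ⇒ convergent index 7
k=0  a_k=9  p_k/q_k = 9/1
k=1  a_k=1  p_k/q_k = 10/1
k=2  a_k=1  p_k/q_k = 19/2
…
k=6  a_k=1  p_k/q_k = 681/71
k=7  a_k=1  p_k/q_k = 1151/120
fundamental: x₁=1151, y₁=120  (since 1324801 − 92·14400 = 1)
n=2: (1151,120)∘(1151,120) = (1151·1151+92·120·120, 1151·120+120·1151) = (2649601,276240)
n=3: (2649601,276240)∘(1151,120) = (1151·2649601+92·120·276240, 1151·276240+120·2649601) = (6099380351,635904360)
n=4: (6099380351,635904360)∘(1151,120) = (1151·6099380351+92·120·635904360, 1151·635904360+120·6099380351) = (14040770918401,1463851560480)

1151 120
2649601 276240
6099380351 635904360
14040770918401 1463851560480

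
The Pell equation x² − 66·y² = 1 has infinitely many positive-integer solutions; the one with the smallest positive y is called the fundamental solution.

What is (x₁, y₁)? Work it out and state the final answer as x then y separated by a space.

√66 = [8; 8,16, …], period ℓ=2 (even) → k=1
i=0: a=8 ⇒ p=8, q=1
i=1: a=8 ⇒ p=65, q=8
fundamental: x₁=65, y₁=8  (since 4225 − 66·64 = 1)

65 8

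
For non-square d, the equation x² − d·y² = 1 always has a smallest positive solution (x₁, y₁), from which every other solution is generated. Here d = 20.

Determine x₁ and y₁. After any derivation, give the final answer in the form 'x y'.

√20 → a₀=4, period (2,8); ℓ=2 even so k=1
a_0=4:  p_0=4·1+0=4,  q_0=4·0+1=1
a_1=2:  p_1=2·4+1=9,  q_1=2·1+0=2
(x₁, y₁) = (9, 2);  9² − 20·2² = 1 ✓

9 2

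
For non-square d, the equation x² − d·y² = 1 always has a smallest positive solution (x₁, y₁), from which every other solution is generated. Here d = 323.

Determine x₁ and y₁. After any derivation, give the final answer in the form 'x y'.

18 1

√323 = [17; 1,34, …], period ℓ=2 (even) → k=1
i=0: a=17 ⇒ p=17, q=1
i=1: a=1 ⇒ p=18, q=1
(x₁, y₁) = (18, 1);  18² − 323·1² = 1 ✓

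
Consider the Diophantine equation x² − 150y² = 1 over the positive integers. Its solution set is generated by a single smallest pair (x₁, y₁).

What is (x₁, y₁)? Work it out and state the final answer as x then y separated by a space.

d=150: √d = [12; 4,24] (ℓ=2, even), read p_1/q_1
a_0=12:  p_0=12·1+0=12,  q_0=12·0+1=1
a_1=4:  p_1=4·12+1=49,  q_1=4·1+0=4
fundamental: x₁=49, y₁=4  (since 2401 − 150·16 = 1)

49 4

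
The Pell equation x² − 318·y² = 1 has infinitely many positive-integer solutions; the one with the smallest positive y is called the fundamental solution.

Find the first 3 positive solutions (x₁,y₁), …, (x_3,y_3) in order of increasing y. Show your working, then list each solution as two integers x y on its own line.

√318 = [17; 1,4,1,34, …], period ℓ=4 (even) → k=3
step 0: (17, 1)  from 17·(1,0) + (0,1)
step 1: (18, 1)  from 1·(17,1) + (1,0)
step 2: (89, 5)  from 4·(18,1) + (17,1)
step 3: (107, 6)  from 1·(89,5) + (18,1)
fundamental: x₁=107, y₁=6  (since 11449 − 318·36 = 1)
(x_2, y_2) = (107·107 + 318·6·6, 107·6 + 6·107) = (22897, 1284)
(x_3, y_3) = (107·22897 + 318·6·1284, 107·1284 + 6·22897) = (4899851, 274770)

107 6
22897 1284
4899851 274770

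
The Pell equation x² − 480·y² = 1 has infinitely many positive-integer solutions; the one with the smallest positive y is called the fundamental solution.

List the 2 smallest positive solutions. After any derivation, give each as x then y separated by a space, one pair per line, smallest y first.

241 11
116161 5302

√480 → a₀=21, period (1,9,1,42); ℓ=4 even so k=3
k=0  a_k=21  p_k/q_k = 21/1
…
k=2  a_k=9  p_k/q_k = 219/10
k=3  a_k=1  p_k/q_k = 241/11
→ (241, 11).  Check: 241²=58081, 480·11²=58080, difference 1.
(241+11√480)^2 = 116161 + 5302√480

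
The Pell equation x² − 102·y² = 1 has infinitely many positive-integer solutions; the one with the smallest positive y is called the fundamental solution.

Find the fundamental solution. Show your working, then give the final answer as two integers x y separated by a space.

d=102: √d = [10; 10,20] (ℓ=2, even), read p_1/q_1
step 0: (10, 1)  from 10·(1,0) + (0,1)
step 1: (101, 10)  from 10·(10,1) + (1,0)
(x₁, y₁) = (101, 10);  101² − 102·10² = 1 ✓

101 10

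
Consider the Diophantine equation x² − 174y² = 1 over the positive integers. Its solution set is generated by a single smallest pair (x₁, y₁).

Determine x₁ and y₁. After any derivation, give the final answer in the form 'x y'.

1451 110

√174 → a₀=13, period (5,4,5,26); ℓ=4 even so k=3
k=0  a_k=13  p_k/q_k = 13/1
…
k=2  a_k=4  p_k/q_k = 277/21
k=3  a_k=5  p_k/q_k = 1451/110
fundamental: x₁=1451, y₁=110  (since 2105401 − 174·12100 = 1)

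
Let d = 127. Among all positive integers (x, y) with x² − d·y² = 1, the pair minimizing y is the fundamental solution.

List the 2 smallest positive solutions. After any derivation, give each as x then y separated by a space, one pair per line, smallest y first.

4730624 419775
44757606858751 3971595379200

[11; 3,1,2,2,7,11,7,2,2,1,3,22] for √127; ℓ=12 ⇒ convergent index 11
i=0: a=11 ⇒ p=11, q=1
…
i=7: a=7 ⇒ p=171701, q=15236
…
i=10: a=1 ⇒ p=1274561, q=113099
i=11: a=3 ⇒ p=4730624, q=419775
(x₁, y₁) = (4730624, 419775);  4730624² − 127·419775² = 1 ✓
(4730624+419775√127)^2 = 44757606858751 + 3971595379200√127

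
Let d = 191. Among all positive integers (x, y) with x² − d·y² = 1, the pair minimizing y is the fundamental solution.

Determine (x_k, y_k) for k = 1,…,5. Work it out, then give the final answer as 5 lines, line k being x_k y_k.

[13; 1,4,1,1,3,…,4,1,26] for √191; ℓ=16 ⇒ convergent index 15
i=0: a=13 ⇒ p=13, q=1
…
i=7: a=2 ⇒ p=2999, q=217
…
i=10: a=2 ⇒ p=207083, q=14984
i=11: a=3 ⇒ p=704682, q=50989
…
i=13: a=1 ⇒ p=1616447, q=116962
i=14: a=4 ⇒ p=7377553, q=533821
i=15: a=1 ⇒ p=8994000, q=650783
(x₁, y₁) = (8994000, 650783);  8994000² − 191·650783² = 1 ✓
(8994000+650783√191)^2 = 161784071999999 + 11706284604000√191
(8994000+650783√191)^3 = 2910171887135973018000 + 210572647456751349217√191
(8994000+650783√191)^4 = 52348171905801720863712000001 + 3787780782452031563430792000√191
(8994000+650783√191)^5 = 941638916241558444724564320044970000 + 68134600714746933190345629744650783√191

8994000 650783
161784071999999 11706284604000
2910171887135973018000 210572647456751349217
52348171905801720863712000001 3787780782452031563430792000
941638916241558444724564320044970000 68134600714746933190345629744650783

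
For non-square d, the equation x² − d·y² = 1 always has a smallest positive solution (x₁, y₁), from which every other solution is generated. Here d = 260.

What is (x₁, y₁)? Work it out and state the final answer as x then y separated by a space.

√260 → a₀=16, period (8,32); ℓ=2 even so k=1
i=0: a=16 ⇒ p=16, q=1
i=1: a=8 ⇒ p=129, q=8
→ (129, 8).  Check: 129²=16641, 260·8²=16640, difference 1.

129 8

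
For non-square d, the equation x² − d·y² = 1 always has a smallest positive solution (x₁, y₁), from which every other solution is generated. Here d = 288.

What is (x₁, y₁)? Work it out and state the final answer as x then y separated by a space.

17 1

√288 = [16; 1,32, …], period ℓ=2 (even) → k=1
a_0=16:  p_0=16·1+0=16,  q_0=16·0+1=1
a_1=1:  p_1=1·16+1=17,  q_1=1·1+0=1
(x₁, y₁) = (17, 1);  17² − 288·1² = 1 ✓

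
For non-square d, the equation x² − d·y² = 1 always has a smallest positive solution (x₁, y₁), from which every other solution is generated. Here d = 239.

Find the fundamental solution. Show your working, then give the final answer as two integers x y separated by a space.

6195120 400729

√239 → a₀=15, period (2,5,1,2,4,15,4,2,1,5,2,30); ℓ=12 even so k=11
i=0: a=15 ⇒ p=15, q=1
i=1: a=2 ⇒ p=31, q=2
i=2: a=5 ⇒ p=170, q=11
i=3: a=1 ⇒ p=201, q=13
…
i=5: a=4 ⇒ p=2489, q=161
…
i=8: a=2 ⇒ p=346141, q=22390
…
i=10: a=5 ⇒ p=2847431, q=184185
i=11: a=2 ⇒ p=6195120, q=400729
fundamental: x₁=6195120, y₁=400729  (since 38379511814400 − 239·160583731441 = 1)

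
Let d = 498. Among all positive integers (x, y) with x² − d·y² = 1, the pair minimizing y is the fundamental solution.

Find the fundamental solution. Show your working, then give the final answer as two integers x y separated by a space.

179777 8056

√498 = [22; 3,6,22,6,3,44, …], period ℓ=6 (even) → k=5
i=0: a=22 ⇒ p=22, q=1
…
i=2: a=6 ⇒ p=424, q=19
…
i=4: a=6 ⇒ p=56794, q=2545
i=5: a=3 ⇒ p=179777, q=8056
(x₁, y₁) = (179777, 8056);  179777² − 498·8056² = 1 ✓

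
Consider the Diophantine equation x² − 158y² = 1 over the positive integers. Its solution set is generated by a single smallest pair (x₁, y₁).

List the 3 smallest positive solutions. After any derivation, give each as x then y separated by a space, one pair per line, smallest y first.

7743 616
119908097 9539376
1856896782399 147726776120

d=158: √d = [12; 1,1,3,12,3,1,1,24] (ℓ=8, even), read p_7/q_7
step 0: (12, 1)  from 12·(1,0) + (0,1)
step 1: (13, 1)  from 1·(12,1) + (1,0)
step 2: (25, 2)  from 1·(13,1) + (12,1)
step 3: (88, 7)  from 3·(25,2) + (13,1)
step 4: (1081, 86)  from 12·(88,7) + (25,2)
…
step 6: (4412, 351)  from 1·(3331,265) + (1081,86)
step 7: (7743, 616)  from 1·(4412,351) + (3331,265)
(x₁, y₁) = (7743, 616);  7743² − 158·616² = 1 ✓
(x_2, y_2) = (7743·7743 + 158·616·616, 7743·616 + 616·7743) = (119908097, 9539376)
(x_3, y_3) = (7743·119908097 + 158·616·9539376, 7743·9539376 + 616·119908097) = (1856896782399, 147726776120)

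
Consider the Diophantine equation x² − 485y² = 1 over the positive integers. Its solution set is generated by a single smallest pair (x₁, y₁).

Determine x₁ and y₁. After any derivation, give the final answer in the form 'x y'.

969 44

√485 = [22; 44, …], period ℓ=1 (odd) → k=1
a_0=22:  p_0=22·1+0=22,  q_0=22·0+1=1
a_1=44:  p_1=44·22+1=969,  q_1=44·1+0=44
fundamental: x₁=969, y₁=44  (since 938961 − 485·1936 = 1)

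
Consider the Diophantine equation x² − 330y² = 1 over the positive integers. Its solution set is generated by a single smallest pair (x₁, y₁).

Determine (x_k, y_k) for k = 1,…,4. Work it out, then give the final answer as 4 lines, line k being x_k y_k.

√330 → a₀=18, period (6,36); ℓ=2 even so k=1
i=0: a=18 ⇒ p=18, q=1
i=1: a=6 ⇒ p=109, q=6
(x₁, y₁) = (109, 6);  109² − 330·6² = 1 ✓
n=2: (109,6)∘(109,6) = (109·109+330·6·6, 109·6+6·109) = (23761,1308)
n=3: (23761,1308)∘(109,6) = (109·23761+330·6·1308, 109·1308+6·23761) = (5179789,285138)
n=4: (5179789,285138)∘(109,6) = (109·5179789+330·6·285138, 109·285138+6·5179789) = (1129170241,62158776)

109 6
23761 1308
5179789 285138
1129170241 62158776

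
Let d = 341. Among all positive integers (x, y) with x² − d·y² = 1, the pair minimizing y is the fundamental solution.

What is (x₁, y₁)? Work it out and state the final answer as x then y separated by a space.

10626551 575460

√341 → a₀=18, period (2,6,1,8,2,…,6,2,36); ℓ=14 even so k=13
a_0=18:  p_0=18·1+0=18,  q_0=18·0+1=1
…
a_2=6:  p_2=6·37+18=240,  q_2=6·2+1=13
…
a_9=2:  p_9=2·28124+20479=76727,  q_9=2·1523+1109=4155
…
a_11=1:  p_11=1·641940+76727=718667,  q_11=1·34763+4155=38918
a_12=6:  p_12=6·718667+641940=4953942,  q_12=6·38918+34763=268271
a_13=2:  p_13=2·4953942+718667=10626551,  q_13=2·268271+38918=575460
fundamental: x₁=10626551, y₁=575460  (since 112923586155601 − 341·331154211600 = 1)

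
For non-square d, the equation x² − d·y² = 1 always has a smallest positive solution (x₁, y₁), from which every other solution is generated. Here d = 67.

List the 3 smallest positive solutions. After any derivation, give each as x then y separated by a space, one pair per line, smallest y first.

48842 5967
4771081927 582880428
466058366908226 56938091722785

√67 → a₀=8, period (5,2,1,1,7,1,1,2,5,16); ℓ=10 even so k=9
i=0: a=8 ⇒ p=8, q=1
…
i=3: a=1 ⇒ p=131, q=16
…
i=6: a=1 ⇒ p=1899, q=232
…
i=8: a=2 ⇒ p=9053, q=1106
i=9: a=5 ⇒ p=48842, q=5967
→ (48842, 5967).  Check: 48842²=2385540964, 67·5967²=2385540963, difference 1.
k=2:  x_2 = 48842·48842+67·5967·5967 = 4771081927,  y_2 = 48842·5967+5967·48842 = 582880428
k=3:  x_3 = 48842·4771081927+67·5967·582880428 = 466058366908226,  y_3 = 48842·582880428+5967·4771081927 = 56938091722785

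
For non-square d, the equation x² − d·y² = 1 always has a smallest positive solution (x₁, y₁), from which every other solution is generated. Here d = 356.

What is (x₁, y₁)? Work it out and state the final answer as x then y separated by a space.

d=356: √d = [18; 1,6,1,1,2,…,6,1,36] (ℓ=14, even), read p_13/q_13
k=0  a_k=18  p_k/q_k = 18/1
k=1  a_k=1  p_k/q_k = 19/1
…
k=3  a_k=1  p_k/q_k = 151/8
k=4  a_k=1  p_k/q_k = 283/15
k=5  a_k=2  p_k/q_k = 717/38
…
k=7  a_k=8  p_k/q_k = 8717/462
k=8  a_k=1  p_k/q_k = 9717/515
k=9  a_k=2  p_k/q_k = 28151/1492
k=10  a_k=1  p_k/q_k = 37868/2007
k=11  a_k=1  p_k/q_k = 66019/3499
k=12  a_k=6  p_k/q_k = 433982/23001
k=13  a_k=1  p_k/q_k = 500001/26500
→ (500001, 26500).  Check: 500001²=250001000001, 356·26500²=250001000000, difference 1.

500001 26500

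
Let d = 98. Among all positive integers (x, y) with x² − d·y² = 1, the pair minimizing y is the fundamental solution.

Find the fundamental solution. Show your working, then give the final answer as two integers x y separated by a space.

99 10

√98 → a₀=9, period (1,8,1,18); ℓ=4 even so k=3
step 0: (9, 1)  from 9·(1,0) + (0,1)
step 1: (10, 1)  from 1·(9,1) + (1,0)
step 2: (89, 9)  from 8·(10,1) + (9,1)
step 3: (99, 10)  from 1·(89,9) + (10,1)
(x₁, y₁) = (99, 10);  99² − 98·10² = 1 ✓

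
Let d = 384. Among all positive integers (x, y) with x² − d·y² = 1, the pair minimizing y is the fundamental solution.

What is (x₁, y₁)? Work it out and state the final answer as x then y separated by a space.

4801 245

√384 = [19; 1,1,2,9,2,1,1,38, …], period ℓ=8 (even) → k=7
i=0: a=19 ⇒ p=19, q=1
…
i=2: a=1 ⇒ p=39, q=2
i=3: a=2 ⇒ p=98, q=5
i=4: a=9 ⇒ p=921, q=47
i=5: a=2 ⇒ p=1940, q=99
i=6: a=1 ⇒ p=2861, q=146
i=7: a=1 ⇒ p=4801, q=245
(x₁, y₁) = (4801, 245);  4801² − 384·245² = 1 ✓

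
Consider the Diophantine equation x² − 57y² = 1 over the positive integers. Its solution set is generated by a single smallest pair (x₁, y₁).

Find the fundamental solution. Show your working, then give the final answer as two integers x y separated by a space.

151 20

d=57: √d = [7; 1,1,4,1,1,14] (ℓ=6, even), read p_5/q_5
i=0: a=7 ⇒ p=7, q=1
…
i=4: a=1 ⇒ p=83, q=11
i=5: a=1 ⇒ p=151, q=20
(x₁, y₁) = (151, 20);  151² − 57·20² = 1 ✓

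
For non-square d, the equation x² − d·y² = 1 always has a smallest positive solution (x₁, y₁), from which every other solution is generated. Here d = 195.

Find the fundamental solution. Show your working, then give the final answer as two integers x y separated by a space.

14 1

√195 = [13; 1,26, …], period ℓ=2 (even) → k=1
k=0  a_k=13  p_k/q_k = 13/1
k=1  a_k=1  p_k/q_k = 14/1
→ (14, 1).  Check: 14²=196, 195·1²=195, difference 1.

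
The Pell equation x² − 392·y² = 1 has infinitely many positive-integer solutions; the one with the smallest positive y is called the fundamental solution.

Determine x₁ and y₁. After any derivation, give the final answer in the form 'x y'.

√392 → a₀=19, period (1,3,1,38); ℓ=4 even so k=3
i=0: a=19 ⇒ p=19, q=1
…
i=2: a=3 ⇒ p=79, q=4
i=3: a=1 ⇒ p=99, q=5
→ (99, 5).  Check: 99²=9801, 392·5²=9800, difference 1.

99 5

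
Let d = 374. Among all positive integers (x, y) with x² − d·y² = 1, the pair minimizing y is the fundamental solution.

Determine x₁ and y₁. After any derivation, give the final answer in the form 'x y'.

[19; 2,1,18,1,2,38] for √374; ℓ=6 ⇒ convergent index 5
a_0=19:  p_0=19·1+0=19,  q_0=19·0+1=1
…
a_2=1:  p_2=1·39+19=58,  q_2=1·2+1=3
a_3=18:  p_3=18·58+39=1083,  q_3=18·3+2=56
a_4=1:  p_4=1·1083+58=1141,  q_4=1·56+3=59
a_5=2:  p_5=2·1141+1083=3365,  q_5=2·59+56=174
→ (3365, 174).  Check: 3365²=11323225, 374·174²=11323224, difference 1.

3365 174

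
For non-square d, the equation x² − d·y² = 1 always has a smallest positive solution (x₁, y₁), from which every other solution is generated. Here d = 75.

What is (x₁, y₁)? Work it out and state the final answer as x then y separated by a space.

26 3

[8; 1,1,1,16] for √75; ℓ=4 ⇒ convergent index 3
a_0=8:  p_0=8·1+0=8,  q_0=8·0+1=1
…
a_2=1:  p_2=1·9+8=17,  q_2=1·1+1=2
a_3=1:  p_3=1·17+9=26,  q_3=1·2+1=3
→ (26, 3).  Check: 26²=676, 75·3²=675, difference 1.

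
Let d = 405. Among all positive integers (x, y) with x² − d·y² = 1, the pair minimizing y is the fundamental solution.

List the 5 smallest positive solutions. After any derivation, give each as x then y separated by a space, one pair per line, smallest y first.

√405 → a₀=20, period (8,40); ℓ=2 even so k=1
k=0  a_k=20  p_k/q_k = 20/1
k=1  a_k=8  p_k/q_k = 161/8
(x₁, y₁) = (161, 8);  161² − 405·8² = 1 ✓
k=2:  x_2 = 161·161+405·8·8 = 51841,  y_2 = 161·8+8·161 = 2576
k=3:  x_3 = 161·51841+405·8·2576 = 16692641,  y_3 = 161·2576+8·51841 = 829464
k=4:  x_4 = 161·16692641+405·8·829464 = 5374978561,  y_4 = 161·829464+8·16692641 = 267084832
k=5:  x_5 = 161·5374978561+405·8·267084832 = 1730726404001,  y_5 = 161·267084832+8·5374978561 = 86000486440

161 8
51841 2576
16692641 829464
5374978561 267084832
1730726404001 86000486440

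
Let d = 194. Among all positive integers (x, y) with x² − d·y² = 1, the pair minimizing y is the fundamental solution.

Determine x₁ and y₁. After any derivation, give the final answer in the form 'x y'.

195 14

d=194: √d = [13; 1,12,1,26] (ℓ=4, even), read p_3/q_3
a_0=13:  p_0=13·1+0=13,  q_0=13·0+1=1
…
a_2=12:  p_2=12·14+13=181,  q_2=12·1+1=13
a_3=1:  p_3=1·181+14=195,  q_3=1·13+1=14
fundamental: x₁=195, y₁=14  (since 38025 − 194·196 = 1)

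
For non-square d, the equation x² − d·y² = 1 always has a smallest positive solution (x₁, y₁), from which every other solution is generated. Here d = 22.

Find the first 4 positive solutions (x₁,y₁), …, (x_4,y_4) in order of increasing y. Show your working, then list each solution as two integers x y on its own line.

√22 = [4; 1,2,4,2,1,8, …], period ℓ=6 (even) → k=5
step 0: (4, 1)  from 4·(1,0) + (0,1)
step 1: (5, 1)  from 1·(4,1) + (1,0)
…
step 4: (136, 29)  from 2·(61,13) + (14,3)
step 5: (197, 42)  from 1·(136,29) + (61,13)
→ (197, 42).  Check: 197²=38809, 22·42²=38808, difference 1.
(x_2, y_2) = (197·197 + 22·42·42, 197·42 + 42·197) = (77617, 16548)
(x_3, y_3) = (197·77617 + 22·42·16548, 197·16548 + 42·77617) = (30580901, 6519870)
(x_4, y_4) = (197·30580901 + 22·42·6519870, 197·6519870 + 42·30580901) = (12048797377, 2568812232)

197 42
77617 16548
30580901 6519870
12048797377 2568812232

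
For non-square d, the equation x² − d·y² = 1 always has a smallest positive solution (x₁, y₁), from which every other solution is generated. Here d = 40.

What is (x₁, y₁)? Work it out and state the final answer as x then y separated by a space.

19 3

d=40: √d = [6; 3,12] (ℓ=2, even), read p_1/q_1
step 0: (6, 1)  from 6·(1,0) + (0,1)
step 1: (19, 3)  from 3·(6,1) + (1,0)
fundamental: x₁=19, y₁=3  (since 361 − 40·9 = 1)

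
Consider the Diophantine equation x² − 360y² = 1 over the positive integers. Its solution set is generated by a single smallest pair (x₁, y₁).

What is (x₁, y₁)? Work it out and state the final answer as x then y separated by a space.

d=360: √d = [18; 1,36] (ℓ=2, even), read p_1/q_1
k=0  a_k=18  p_k/q_k = 18/1
k=1  a_k=1  p_k/q_k = 19/1
→ (19, 1).  Check: 19²=361, 360·1²=360, difference 1.

19 1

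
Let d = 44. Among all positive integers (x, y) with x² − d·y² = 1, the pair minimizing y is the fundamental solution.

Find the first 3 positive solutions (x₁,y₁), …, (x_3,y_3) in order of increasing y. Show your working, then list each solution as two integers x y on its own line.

√44 = [6; 1,1,1,2,1,1,1,12, …], period ℓ=8 (even) → k=7
step 0: (6, 1)  from 6·(1,0) + (0,1)
…
step 6: (126, 19)  from 1·(73,11) + (53,8)
step 7: (199, 30)  from 1·(126,19) + (73,11)
(x₁, y₁) = (199, 30);  199² − 44·30² = 1 ✓
(199+30√44)^2 = 79201 + 11940√44
(199+30√44)^3 = 31521799 + 4752090√44

199 30
79201 11940
31521799 4752090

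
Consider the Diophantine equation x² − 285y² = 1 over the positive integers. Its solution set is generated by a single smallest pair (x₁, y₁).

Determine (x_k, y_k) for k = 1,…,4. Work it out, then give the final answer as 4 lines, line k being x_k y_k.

√285 = [16; 1,7,2,7,1,32, …], period ℓ=6 (even) → k=5
a_0=16:  p_0=16·1+0=16,  q_0=16·0+1=1
a_1=1:  p_1=1·16+1=17,  q_1=1·1+0=1
…
a_3=2:  p_3=2·135+17=287,  q_3=2·8+1=17
a_4=7:  p_4=7·287+135=2144,  q_4=7·17+8=127
a_5=1:  p_5=1·2144+287=2431,  q_5=1·127+17=144
(x₁, y₁) = (2431, 144);  2431² − 285·144² = 1 ✓
(2431+144√285)^2 = 11819521 + 700128√285
(2431+144√285)^3 = 57466508671 + 3404022192√285
(2431+144√285)^4 = 279402153338881 + 16550355197376√285

2431 144
11819521 700128
57466508671 3404022192
279402153338881 16550355197376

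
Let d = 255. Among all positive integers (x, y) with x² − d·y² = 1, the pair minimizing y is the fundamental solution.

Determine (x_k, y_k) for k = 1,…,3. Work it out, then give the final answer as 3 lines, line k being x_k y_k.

16 1
511 32
16336 1023

√255 = [15; 1,30, …], period ℓ=2 (even) → k=1
a_0=15:  p_0=15·1+0=15,  q_0=15·0+1=1
a_1=1:  p_1=1·15+1=16,  q_1=1·1+0=1
fundamental: x₁=16, y₁=1  (since 256 − 255·1 = 1)
k=2:  x_2 = 16·16+255·1·1 = 511,  y_2 = 16·1+1·16 = 32
k=3:  x_3 = 16·511+255·1·32 = 16336,  y_3 = 16·32+1·511 = 1023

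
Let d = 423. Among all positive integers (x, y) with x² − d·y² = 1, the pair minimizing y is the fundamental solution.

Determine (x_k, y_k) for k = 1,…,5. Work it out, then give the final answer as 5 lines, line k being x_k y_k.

√423 → a₀=20, period (1,1,3,4,3,1,1,40); ℓ=8 even so k=7
a_0=20:  p_0=20·1+0=20,  q_0=20·0+1=1
…
a_6=1:  p_6=1·1995+617=2612,  q_6=1·97+30=127
a_7=1:  p_7=1·2612+1995=4607,  q_7=1·127+97=224
→ (4607, 224).  Check: 4607²=21224449, 423·224²=21224448, difference 1.
(x_2, y_2) = (4607·4607 + 423·224·224, 4607·224 + 224·4607) = (42448897, 2063936)
(x_3, y_3) = (4607·42448897 + 423·224·2063936, 4607·2063936 + 224·42448897) = (391124132351, 19017106080)
(x_4, y_4) = (4607·391124132351 + 423·224·19017106080, 4607·19017106080 + 224·391124132351) = (3603817713033217, 175223613357184)
(x_5, y_5) = (4607·3603817713033217 + 423·224·175223613357184, 4607·175223613357184 + 224·3603817713033217) = (33205576016763929087, 1614510354455987296)

4607 224
42448897 2063936
391124132351 19017106080
3603817713033217 175223613357184
33205576016763929087 1614510354455987296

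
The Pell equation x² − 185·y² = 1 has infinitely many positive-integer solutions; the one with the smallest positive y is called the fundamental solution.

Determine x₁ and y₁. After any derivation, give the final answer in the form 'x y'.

9249 680

√185 → a₀=13, period (1,1,1,1,26); ℓ=5 odd so k=9
i=0: a=13 ⇒ p=13, q=1
…
i=5: a=26 ⇒ p=1809, q=133
…
i=8: a=1 ⇒ p=5563, q=409
i=9: a=1 ⇒ p=9249, q=680
(x₁, y₁) = (9249, 680);  9249² − 185·680² = 1 ✓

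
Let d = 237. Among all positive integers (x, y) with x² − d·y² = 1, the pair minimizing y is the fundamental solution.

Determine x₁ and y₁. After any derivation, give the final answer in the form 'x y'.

228151 14820

d=237: √d = [15; 2,1,1,7,10,7,1,1,2,30] (ℓ=10, even), read p_9/q_9
a_0=15:  p_0=15·1+0=15,  q_0=15·0+1=1
…
a_3=1:  p_3=1·46+31=77,  q_3=1·3+2=5
a_4=7:  p_4=7·77+46=585,  q_4=7·5+3=38
…
a_7=1:  p_7=1·42074+5927=48001,  q_7=1·2733+385=3118
a_8=1:  p_8=1·48001+42074=90075,  q_8=1·3118+2733=5851
a_9=2:  p_9=2·90075+48001=228151,  q_9=2·5851+3118=14820
→ (228151, 14820).  Check: 228151²=52052878801, 237·14820²=52052878800, difference 1.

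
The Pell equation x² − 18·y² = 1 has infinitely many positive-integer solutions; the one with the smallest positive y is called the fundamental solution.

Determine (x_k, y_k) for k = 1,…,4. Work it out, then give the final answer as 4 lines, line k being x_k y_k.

17 4
577 136
19601 4620
665857 156944

d=18: √d = [4; 4,8] (ℓ=2, even), read p_1/q_1
k=0  a_k=4  p_k/q_k = 4/1
k=1  a_k=4  p_k/q_k = 17/4
(x₁, y₁) = (17, 4);  17² − 18·4² = 1 ✓
n=2: (17,4)∘(17,4) = (17·17+18·4·4, 17·4+4·17) = (577,136)
n=3: (577,136)∘(17,4) = (17·577+18·4·136, 17·136+4·577) = (19601,4620)
n=4: (19601,4620)∘(17,4) = (17·19601+18·4·4620, 17·4620+4·19601) = (665857,156944)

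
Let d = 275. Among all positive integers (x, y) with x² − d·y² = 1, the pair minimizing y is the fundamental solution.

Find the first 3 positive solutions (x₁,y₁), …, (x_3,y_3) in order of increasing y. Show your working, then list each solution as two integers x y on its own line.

199 12
79201 4776
31521799 1900836

d=275: √d = [16; 1,1,2,1,1,32] (ℓ=6, even), read p_5/q_5
i=0: a=16 ⇒ p=16, q=1
i=1: a=1 ⇒ p=17, q=1
i=2: a=1 ⇒ p=33, q=2
i=3: a=2 ⇒ p=83, q=5
i=4: a=1 ⇒ p=116, q=7
i=5: a=1 ⇒ p=199, q=12
→ (199, 12).  Check: 199²=39601, 275·12²=39600, difference 1.
n=2: (199,12)∘(199,12) = (199·199+275·12·12, 199·12+12·199) = (79201,4776)
n=3: (79201,4776)∘(199,12) = (199·79201+275·12·4776, 199·4776+12·79201) = (31521799,1900836)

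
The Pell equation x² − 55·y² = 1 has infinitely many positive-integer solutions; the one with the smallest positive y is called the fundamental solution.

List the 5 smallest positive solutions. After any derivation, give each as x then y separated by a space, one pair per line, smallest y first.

√55 = [7; 2,2,2,14, …], period ℓ=4 (even) → k=3
k=0  a_k=7  p_k/q_k = 7/1
…
k=2  a_k=2  p_k/q_k = 37/5
k=3  a_k=2  p_k/q_k = 89/12
fundamental: x₁=89, y₁=12  (since 7921 − 55·144 = 1)
n=2: (89,12)∘(89,12) = (89·89+55·12·12, 89·12+12·89) = (15841,2136)
n=3: (15841,2136)∘(89,12) = (89·15841+55·12·2136, 89·2136+12·15841) = (2819609,380196)
n=4: (2819609,380196)∘(89,12) = (89·2819609+55·12·380196, 89·380196+12·2819609) = (501874561,67672752)
n=5: (501874561,67672752)∘(89,12) = (89·501874561+55·12·67672752, 89·67672752+12·501874561) = (89330852249,12045369660)

89 12
15841 2136
2819609 380196
501874561 67672752
89330852249 12045369660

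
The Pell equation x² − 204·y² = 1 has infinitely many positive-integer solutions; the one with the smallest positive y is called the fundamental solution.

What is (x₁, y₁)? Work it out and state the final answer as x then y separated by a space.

4999 350

√204 → a₀=14, period (3,1,1,6,1,1,3,28); ℓ=8 even so k=7
i=0: a=14 ⇒ p=14, q=1
i=1: a=3 ⇒ p=43, q=3
…
i=3: a=1 ⇒ p=100, q=7
…
i=5: a=1 ⇒ p=757, q=53
i=6: a=1 ⇒ p=1414, q=99
i=7: a=3 ⇒ p=4999, q=350
(x₁, y₁) = (4999, 350);  4999² − 204·350² = 1 ✓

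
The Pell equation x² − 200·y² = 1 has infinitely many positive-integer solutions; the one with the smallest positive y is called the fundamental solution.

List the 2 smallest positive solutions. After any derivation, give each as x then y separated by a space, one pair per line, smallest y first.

99 7
19601 1386

√200 = [14; 7,28, …], period ℓ=2 (even) → k=1
k=0  a_k=14  p_k/q_k = 14/1
k=1  a_k=7  p_k/q_k = 99/7
fundamental: x₁=99, y₁=7  (since 9801 − 200·49 = 1)
(99+7√200)^2 = 19601 + 1386√200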